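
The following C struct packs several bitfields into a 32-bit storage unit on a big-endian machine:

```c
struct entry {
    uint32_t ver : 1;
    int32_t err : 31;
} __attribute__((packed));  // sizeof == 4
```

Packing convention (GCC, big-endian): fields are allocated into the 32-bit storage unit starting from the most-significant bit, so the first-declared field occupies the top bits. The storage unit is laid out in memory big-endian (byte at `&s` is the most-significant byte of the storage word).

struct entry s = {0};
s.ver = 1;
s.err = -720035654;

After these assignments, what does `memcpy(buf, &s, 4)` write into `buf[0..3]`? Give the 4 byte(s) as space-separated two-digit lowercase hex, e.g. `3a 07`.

d5 15 20 ba

ver:1 = 1 → 0x1 << 31 → word 0x80000000
err:31 = -720035654 → 0x551520ba << 0 → word 0xd51520ba
word = 0xd51520ba → big-endian bytes:
  [0]=0xd5  [1]=0x15  [2]=0x20  [3]=0xba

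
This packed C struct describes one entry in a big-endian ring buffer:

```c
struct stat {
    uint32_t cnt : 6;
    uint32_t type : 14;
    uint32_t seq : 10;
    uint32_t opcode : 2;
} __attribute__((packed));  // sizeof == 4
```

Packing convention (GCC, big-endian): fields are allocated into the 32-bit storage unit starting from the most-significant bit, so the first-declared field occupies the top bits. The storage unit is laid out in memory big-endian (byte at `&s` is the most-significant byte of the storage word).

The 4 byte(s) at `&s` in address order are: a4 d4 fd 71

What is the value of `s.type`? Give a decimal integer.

3407

[0]=0xa4 [1]=0xd4 [2]=0xfd [3]=0x71 (big-endian) → word 0xa4d4fd71
cnt:6 @ bit 26 → (0xa4d4fd71>>26)&0x3f = 0x29
type:14 @ bit 12 → (0xa4d4fd71>>12)&0x3fff = 0xd4f  ←
seq:10 @ bit 2 → (0xa4d4fd71>>2)&0x3ff = 0x35c
opcode:2 @ bit 0 → (0xa4d4fd71>>0)&0x3 = 0x1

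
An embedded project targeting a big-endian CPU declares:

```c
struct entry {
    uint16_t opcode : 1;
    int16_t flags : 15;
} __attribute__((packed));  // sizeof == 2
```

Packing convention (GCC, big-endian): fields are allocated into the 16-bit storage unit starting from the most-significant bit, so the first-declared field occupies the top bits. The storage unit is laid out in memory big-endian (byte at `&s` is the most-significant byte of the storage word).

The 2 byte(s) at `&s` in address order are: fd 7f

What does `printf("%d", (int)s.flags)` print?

[0]=0xfd [1]=0x7f (big-endian) → word 0xfd7f
opcode:1 @ bit 15 → (0xfd7f>>15)&0x1 = 0x1
flags:15 @ bit 0 → (0xfd7f>>0)&0x7fff = 0x7d7f  ←
flags signed 15b, MSB=1: 32127 - 32768 = -641

-641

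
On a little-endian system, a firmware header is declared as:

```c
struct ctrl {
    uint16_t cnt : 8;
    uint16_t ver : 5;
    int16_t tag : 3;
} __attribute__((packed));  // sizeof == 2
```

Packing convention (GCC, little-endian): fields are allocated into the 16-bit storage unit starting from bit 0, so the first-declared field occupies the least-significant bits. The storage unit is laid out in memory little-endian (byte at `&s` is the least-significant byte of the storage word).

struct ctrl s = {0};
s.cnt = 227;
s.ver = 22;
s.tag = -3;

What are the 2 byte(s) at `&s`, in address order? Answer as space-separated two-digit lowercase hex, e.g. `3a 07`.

[0+:8] cnt=227 & 0xff = 0xe3; word=0x00e3
[8+:5] ver=22 & 0x1f = 0x16; word=0x16e3
[13+:3] tag=-3 & 0x7 = 0x5; word=0xb6e3
word = 0xb6e3 → little-endian bytes:
  [0]=0xe3  [1]=0xb6

e3 b6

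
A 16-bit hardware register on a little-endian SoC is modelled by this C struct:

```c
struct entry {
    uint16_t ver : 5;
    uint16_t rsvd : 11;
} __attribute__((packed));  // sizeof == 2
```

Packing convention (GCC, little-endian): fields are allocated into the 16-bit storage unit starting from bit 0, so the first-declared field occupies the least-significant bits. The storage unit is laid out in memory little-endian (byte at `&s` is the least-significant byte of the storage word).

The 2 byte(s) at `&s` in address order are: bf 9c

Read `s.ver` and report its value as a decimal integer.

31

[0]=0xbf [1]=0x9c (little-endian) → word 0x9cbf
ver [0+:5] = (word>>0) & 0x1f = 31  ←
rsvd [5+:11] = (word>>5) & 0x7ff = 1253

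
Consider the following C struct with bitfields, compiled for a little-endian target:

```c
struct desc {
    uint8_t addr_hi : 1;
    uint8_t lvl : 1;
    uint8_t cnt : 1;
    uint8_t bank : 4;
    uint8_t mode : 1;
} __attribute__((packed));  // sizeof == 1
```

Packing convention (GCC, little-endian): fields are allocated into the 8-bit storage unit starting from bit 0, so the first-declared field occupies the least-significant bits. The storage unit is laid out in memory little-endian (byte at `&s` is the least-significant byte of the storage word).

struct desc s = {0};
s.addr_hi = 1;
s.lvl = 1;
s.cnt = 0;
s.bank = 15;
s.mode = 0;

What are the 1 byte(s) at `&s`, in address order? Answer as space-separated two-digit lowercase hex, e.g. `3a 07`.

[0+:1] addr_hi=1 & 0x1 = 0x1; word=0x01
[1+:1] lvl=1 & 0x1 = 0x1; word=0x03
[2+:1] cnt=0 & 0x1 = 0x0; word=0x03
[3+:4] bank=15 & 0xf = 0xf; word=0x7b
[7+:1] mode=0 & 0x1 = 0x0; word=0x7b
word = 0x7b → little-endian bytes:
  [0]=0x7b

7b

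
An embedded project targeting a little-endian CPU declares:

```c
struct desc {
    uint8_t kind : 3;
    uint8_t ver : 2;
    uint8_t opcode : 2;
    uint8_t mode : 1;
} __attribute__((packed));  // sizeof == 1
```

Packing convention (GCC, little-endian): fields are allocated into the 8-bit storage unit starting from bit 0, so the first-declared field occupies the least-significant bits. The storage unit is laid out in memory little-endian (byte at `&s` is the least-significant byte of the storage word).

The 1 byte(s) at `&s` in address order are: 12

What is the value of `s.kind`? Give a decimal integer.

2

[0]=0x12 (little-endian) → word 0x12
kind:3 @ bit 0 → (0x12>>0)&0x7 = 0x2  ←
ver:2 @ bit 3 → (0x12>>3)&0x3 = 0x2
opcode:2 @ bit 5 → (0x12>>5)&0x3 = 0x0
mode:1 @ bit 7 → (0x12>>7)&0x1 = 0x0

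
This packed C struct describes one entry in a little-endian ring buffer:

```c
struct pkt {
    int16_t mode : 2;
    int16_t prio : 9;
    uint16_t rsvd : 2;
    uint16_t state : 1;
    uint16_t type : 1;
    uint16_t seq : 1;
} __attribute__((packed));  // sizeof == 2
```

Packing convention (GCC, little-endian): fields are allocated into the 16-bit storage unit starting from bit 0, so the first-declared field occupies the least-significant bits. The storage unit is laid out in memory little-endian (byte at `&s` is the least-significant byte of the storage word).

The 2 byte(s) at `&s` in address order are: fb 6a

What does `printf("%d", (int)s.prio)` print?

190

[0]=0xfb [1]=0x6a (little-endian) → word 0x6afb
mode [0+:2] = (word>>0) & 0x3 = 3
prio [2+:9] = (word>>2) & 0x1ff = 190  ←
rsvd [11+:2] = (word>>11) & 0x3 = 1
state [13+:1] = (word>>13) & 0x1 = 1
type [14+:1] = (word>>14) & 0x1 = 1
seq [15+:1] = (word>>15) & 0x1 = 0
prio signed 9b, MSB=0: value = 190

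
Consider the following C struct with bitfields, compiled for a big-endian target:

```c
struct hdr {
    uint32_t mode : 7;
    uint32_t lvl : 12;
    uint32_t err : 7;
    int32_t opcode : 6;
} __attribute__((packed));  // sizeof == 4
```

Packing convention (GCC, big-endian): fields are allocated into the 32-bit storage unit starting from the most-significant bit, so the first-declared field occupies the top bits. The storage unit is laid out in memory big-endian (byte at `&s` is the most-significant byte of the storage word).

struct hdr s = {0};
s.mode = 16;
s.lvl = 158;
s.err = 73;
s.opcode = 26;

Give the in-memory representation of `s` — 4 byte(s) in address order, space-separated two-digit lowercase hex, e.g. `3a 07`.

20 13 d2 5a

[25+:7] mode=16 & 0x7f = 0x10; word=0x20000000
[13+:12] lvl=158 & 0xfff = 0x9e; word=0x2013c000
[6+:7] err=73 & 0x7f = 0x49; word=0x2013d240
[0+:6] opcode=26 & 0x3f = 0x1a; word=0x2013d25a
word = 0x2013d25a → big-endian bytes:
  [0]=0x20  [1]=0x13  [2]=0xd2  [3]=0x5a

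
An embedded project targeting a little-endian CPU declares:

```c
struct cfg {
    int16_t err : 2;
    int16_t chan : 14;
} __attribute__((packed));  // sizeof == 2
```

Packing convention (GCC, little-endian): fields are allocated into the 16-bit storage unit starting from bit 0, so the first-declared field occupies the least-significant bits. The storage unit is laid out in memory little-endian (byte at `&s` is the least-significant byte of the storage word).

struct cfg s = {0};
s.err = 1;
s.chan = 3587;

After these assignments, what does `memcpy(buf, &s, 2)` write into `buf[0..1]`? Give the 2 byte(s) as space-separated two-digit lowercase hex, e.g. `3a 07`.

[0+:2] err=1 & 0x3 = 0x1; word=0x0001
[2+:14] chan=3587 & 0x3fff = 0xe03; word=0x380d
word = 0x380d → little-endian bytes:
  [0]=0x0d  [1]=0x38

0d 38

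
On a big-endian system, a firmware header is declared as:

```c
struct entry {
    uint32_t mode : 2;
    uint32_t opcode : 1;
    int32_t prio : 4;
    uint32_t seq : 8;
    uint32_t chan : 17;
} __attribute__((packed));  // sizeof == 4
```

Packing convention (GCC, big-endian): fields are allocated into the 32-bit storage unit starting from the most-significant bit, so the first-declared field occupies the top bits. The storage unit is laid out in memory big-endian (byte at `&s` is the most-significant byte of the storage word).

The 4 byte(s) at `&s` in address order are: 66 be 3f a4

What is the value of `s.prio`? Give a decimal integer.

[0]=0x66 [1]=0xbe [2]=0x3f [3]=0xa4 (big-endian) → word 0x66be3fa4
mode [30+:2] = (word>>30) & 0x3 = 1
opcode [29+:1] = (word>>29) & 0x1 = 1
prio [25+:4] = (word>>25) & 0xf = 3  ←
seq [17+:8] = (word>>17) & 0xff = 95
chan [0+:17] = (word>>0) & 0x1ffff = 16292
prio signed 4b, MSB=0: value = 3

3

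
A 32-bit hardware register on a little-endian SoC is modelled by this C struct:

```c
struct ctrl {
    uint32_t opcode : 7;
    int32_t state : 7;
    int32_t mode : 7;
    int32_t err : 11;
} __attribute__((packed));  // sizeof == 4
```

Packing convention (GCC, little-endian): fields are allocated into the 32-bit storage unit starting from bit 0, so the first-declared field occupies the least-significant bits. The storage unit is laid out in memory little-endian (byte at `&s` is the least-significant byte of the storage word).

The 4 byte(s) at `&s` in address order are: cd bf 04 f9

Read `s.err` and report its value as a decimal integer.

-56

[0]=0xcd [1]=0xbf [2]=0x04 [3]=0xf9 (little-endian) → word 0xf904bfcd
opcode:7 @ bit 0 → (0xf904bfcd>>0)&0x7f = 0x4d
state:7 @ bit 7 → (0xf904bfcd>>7)&0x7f = 0x7f
mode:7 @ bit 14 → (0xf904bfcd>>14)&0x7f = 0x12
err:11 @ bit 21 → (0xf904bfcd>>21)&0x7ff = 0x7c8  ←
err signed 11b, MSB=1: 1992 - 2048 = -56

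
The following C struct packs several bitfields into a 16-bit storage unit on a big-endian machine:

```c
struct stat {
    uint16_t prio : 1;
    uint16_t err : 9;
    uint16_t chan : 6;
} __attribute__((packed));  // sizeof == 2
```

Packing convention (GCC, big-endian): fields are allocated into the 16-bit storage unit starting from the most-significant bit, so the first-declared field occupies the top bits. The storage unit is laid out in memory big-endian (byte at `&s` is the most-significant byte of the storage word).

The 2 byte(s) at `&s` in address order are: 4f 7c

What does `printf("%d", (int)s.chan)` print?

60

[0]=0x4f [1]=0x7c (big-endian) → word 0x4f7c
prio [15+:1] = (word>>15) & 0x1 = 0
err [6+:9] = (word>>6) & 0x1ff = 317
chan [0+:6] = (word>>0) & 0x3f = 60  ←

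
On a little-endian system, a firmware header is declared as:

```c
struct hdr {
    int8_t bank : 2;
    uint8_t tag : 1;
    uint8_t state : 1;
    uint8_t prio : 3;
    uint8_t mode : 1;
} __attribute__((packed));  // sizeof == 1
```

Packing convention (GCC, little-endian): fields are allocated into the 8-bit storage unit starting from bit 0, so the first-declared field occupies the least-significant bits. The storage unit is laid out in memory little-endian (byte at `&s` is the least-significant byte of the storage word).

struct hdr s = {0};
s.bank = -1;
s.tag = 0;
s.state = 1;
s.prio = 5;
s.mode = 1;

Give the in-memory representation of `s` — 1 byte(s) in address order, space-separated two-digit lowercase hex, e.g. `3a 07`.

db

bank:2 = -1 → 0x3 << 0 → word 0x03
tag:1 = 0 → 0x0 << 2 → word 0x03
state:1 = 1 → 0x1 << 3 → word 0x0b
prio:3 = 5 → 0x5 << 4 → word 0x5b
mode:1 = 1 → 0x1 << 7 → word 0xdb
word = 0xdb → little-endian bytes:
  [0]=0xdb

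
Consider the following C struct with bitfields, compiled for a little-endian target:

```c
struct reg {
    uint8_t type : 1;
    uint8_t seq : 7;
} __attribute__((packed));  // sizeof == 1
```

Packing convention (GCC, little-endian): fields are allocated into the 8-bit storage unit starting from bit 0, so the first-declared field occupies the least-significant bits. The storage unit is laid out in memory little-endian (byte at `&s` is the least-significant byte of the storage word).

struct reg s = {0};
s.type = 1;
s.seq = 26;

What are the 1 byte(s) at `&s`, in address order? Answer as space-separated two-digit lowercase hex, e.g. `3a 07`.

[0+:1] type=1 & 0x1 = 0x1; word=0x01
[1+:7] seq=26 & 0x7f = 0x1a; word=0x35
word = 0x35 → little-endian bytes:
  [0]=0x35

35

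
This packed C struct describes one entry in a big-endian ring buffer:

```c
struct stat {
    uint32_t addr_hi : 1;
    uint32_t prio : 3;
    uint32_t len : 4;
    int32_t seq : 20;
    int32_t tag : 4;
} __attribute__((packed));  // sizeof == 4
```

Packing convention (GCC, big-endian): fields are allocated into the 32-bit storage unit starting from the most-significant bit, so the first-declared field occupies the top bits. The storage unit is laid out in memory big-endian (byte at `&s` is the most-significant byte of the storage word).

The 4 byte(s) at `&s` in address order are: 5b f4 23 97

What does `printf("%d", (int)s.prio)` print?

5

[0]=0x5b [1]=0xf4 [2]=0x23 [3]=0x97 (big-endian) → word 0x5bf42397
addr_hi:1 @ bit 31 → (0x5bf42397>>31)&0x1 = 0x0
prio:3 @ bit 28 → (0x5bf42397>>28)&0x7 = 0x5  ←
len:4 @ bit 24 → (0x5bf42397>>24)&0xf = 0xb
seq:20 @ bit 4 → (0x5bf42397>>4)&0xfffff = 0xf4239
tag:4 @ bit 0 → (0x5bf42397>>0)&0xf = 0x7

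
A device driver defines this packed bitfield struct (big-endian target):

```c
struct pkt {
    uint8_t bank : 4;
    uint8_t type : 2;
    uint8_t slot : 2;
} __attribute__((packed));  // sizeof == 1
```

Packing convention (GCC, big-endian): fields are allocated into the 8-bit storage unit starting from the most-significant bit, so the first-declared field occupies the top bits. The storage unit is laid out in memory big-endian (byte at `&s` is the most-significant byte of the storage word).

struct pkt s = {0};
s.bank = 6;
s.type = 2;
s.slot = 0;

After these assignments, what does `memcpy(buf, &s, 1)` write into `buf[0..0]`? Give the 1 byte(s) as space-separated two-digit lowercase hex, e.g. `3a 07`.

[4+:4] bank=6 & 0xf = 0x6; word=0x60
[2+:2] type=2 & 0x3 = 0x2; word=0x68
[0+:2] slot=0 & 0x3 = 0x0; word=0x68
word = 0x68 → big-endian bytes:
  [0]=0x68

68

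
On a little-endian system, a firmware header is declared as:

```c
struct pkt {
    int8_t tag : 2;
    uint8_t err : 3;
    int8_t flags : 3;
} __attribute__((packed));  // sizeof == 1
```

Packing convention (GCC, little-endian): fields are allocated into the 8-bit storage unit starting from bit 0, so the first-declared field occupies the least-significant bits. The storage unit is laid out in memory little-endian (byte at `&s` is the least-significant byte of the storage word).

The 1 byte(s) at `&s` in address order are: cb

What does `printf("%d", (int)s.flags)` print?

[0]=0xcb (little-endian) → word 0xcb
tag [0+:2] = (word>>0) & 0x3 = 3
err [2+:3] = (word>>2) & 0x7 = 2
flags [5+:3] = (word>>5) & 0x7 = 6  ←
flags signed 3b, MSB=1: 6 - 8 = -2

-2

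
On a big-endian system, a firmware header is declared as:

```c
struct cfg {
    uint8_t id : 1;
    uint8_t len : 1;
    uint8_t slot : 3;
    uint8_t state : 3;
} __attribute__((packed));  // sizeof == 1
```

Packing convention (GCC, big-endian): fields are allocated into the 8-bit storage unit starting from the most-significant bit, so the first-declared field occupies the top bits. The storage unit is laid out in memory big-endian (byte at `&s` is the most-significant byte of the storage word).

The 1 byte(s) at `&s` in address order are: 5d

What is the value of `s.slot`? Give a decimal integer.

3

[0]=0x5d (big-endian) → word 0x5d
id:1 @ bit 7 → (0x5d>>7)&0x1 = 0x0
len:1 @ bit 6 → (0x5d>>6)&0x1 = 0x1
slot:3 @ bit 3 → (0x5d>>3)&0x7 = 0x3  ←
state:3 @ bit 0 → (0x5d>>0)&0x7 = 0x5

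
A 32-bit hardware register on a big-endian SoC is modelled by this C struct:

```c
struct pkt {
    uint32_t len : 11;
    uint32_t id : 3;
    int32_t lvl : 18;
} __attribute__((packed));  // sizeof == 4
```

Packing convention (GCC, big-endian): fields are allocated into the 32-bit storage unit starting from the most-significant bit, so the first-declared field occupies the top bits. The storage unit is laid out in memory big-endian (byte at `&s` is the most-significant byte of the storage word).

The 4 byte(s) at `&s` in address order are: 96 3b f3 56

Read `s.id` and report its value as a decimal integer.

6

[0]=0x96 [1]=0x3b [2]=0xf3 [3]=0x56 (big-endian) → word 0x963bf356
len:11 @ bit 21 → (0x963bf356>>21)&0x7ff = 0x4b1
id:3 @ bit 18 → (0x963bf356>>18)&0x7 = 0x6  ←
lvl:18 @ bit 0 → (0x963bf356>>0)&0x3ffff = 0x3f356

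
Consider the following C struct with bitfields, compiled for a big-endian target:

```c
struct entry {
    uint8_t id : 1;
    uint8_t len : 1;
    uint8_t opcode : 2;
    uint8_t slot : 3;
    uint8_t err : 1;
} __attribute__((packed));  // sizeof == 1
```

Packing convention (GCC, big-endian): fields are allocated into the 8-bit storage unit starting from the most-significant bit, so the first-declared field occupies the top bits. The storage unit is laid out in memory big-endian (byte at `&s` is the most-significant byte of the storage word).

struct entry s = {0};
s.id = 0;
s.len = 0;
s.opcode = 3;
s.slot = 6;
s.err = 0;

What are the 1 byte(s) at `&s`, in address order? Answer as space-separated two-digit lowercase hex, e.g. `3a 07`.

[7+:1] id=0 & 0x1 = 0x0; word=0x00
[6+:1] len=0 & 0x1 = 0x0; word=0x00
[4+:2] opcode=3 & 0x3 = 0x3; word=0x30
[1+:3] slot=6 & 0x7 = 0x6; word=0x3c
[0+:1] err=0 & 0x1 = 0x0; word=0x3c
word = 0x3c → big-endian bytes:
  [0]=0x3c

3c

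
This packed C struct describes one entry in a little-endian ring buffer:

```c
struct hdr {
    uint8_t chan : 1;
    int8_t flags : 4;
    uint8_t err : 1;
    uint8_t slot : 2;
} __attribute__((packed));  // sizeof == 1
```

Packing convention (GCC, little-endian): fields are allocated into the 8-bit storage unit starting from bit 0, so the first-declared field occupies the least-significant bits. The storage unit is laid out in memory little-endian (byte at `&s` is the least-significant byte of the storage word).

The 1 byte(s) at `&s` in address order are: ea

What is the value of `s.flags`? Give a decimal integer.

5

[0]=0xea (little-endian) → word 0xea
chan:1 @ bit 0 → (0xea>>0)&0x1 = 0x0
flags:4 @ bit 1 → (0xea>>1)&0xf = 0x5  ←
err:1 @ bit 5 → (0xea>>5)&0x1 = 0x1
slot:2 @ bit 6 → (0xea>>6)&0x3 = 0x3
flags signed 4b, MSB=0: value = 5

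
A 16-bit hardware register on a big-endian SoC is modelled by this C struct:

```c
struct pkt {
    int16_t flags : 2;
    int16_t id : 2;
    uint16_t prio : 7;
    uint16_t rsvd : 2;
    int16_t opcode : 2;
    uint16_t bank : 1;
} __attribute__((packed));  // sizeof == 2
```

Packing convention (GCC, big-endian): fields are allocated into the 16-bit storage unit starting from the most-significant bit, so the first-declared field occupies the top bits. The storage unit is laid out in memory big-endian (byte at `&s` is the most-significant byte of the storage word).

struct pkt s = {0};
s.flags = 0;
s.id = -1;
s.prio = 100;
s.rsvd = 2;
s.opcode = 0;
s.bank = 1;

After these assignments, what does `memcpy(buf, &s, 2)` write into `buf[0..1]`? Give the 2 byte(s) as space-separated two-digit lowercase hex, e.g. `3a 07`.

flags (2b) val=0 bits=0x0 at bit 14: 0x0000
id (2b) val=-1 bits=0x3 at bit 12: 0x3000
prio (7b) val=100 bits=0x64 at bit 5: 0x3c80
rsvd (2b) val=2 bits=0x2 at bit 3: 0x3c90
opcode (2b) val=0 bits=0x0 at bit 1: 0x3c90
bank (1b) val=1 bits=0x1 at bit 0: 0x3c91
word = 0x3c91 → big-endian bytes:
  [0]=0x3c  [1]=0x91

3c 91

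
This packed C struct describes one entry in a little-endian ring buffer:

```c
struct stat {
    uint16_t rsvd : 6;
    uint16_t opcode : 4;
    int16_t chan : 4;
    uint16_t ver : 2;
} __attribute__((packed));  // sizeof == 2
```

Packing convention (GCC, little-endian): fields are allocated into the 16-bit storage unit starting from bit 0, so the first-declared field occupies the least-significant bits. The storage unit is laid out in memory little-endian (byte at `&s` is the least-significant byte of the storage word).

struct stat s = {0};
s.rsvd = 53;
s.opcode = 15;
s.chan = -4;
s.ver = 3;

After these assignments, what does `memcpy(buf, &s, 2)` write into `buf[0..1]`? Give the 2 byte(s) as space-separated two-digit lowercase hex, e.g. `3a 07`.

f5 f3

rsvd (6b) val=53 bits=0x35 at bit 0: 0x0035
opcode (4b) val=15 bits=0xf at bit 6: 0x03f5
chan (4b) val=-4 bits=0xc at bit 10: 0x33f5
ver (2b) val=3 bits=0x3 at bit 14: 0xf3f5
word = 0xf3f5 → little-endian bytes:
  [0]=0xf5  [1]=0xf3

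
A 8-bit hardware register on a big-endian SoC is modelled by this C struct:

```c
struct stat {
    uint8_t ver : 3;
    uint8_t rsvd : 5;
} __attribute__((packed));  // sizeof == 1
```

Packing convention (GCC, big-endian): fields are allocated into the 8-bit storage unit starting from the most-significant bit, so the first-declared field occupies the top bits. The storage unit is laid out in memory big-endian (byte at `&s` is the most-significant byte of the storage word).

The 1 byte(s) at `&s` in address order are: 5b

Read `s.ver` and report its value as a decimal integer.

2

[0]=0x5b (big-endian) → word 0x5b
ver [5+:3] = (word>>5) & 0x7 = 2  ←
rsvd [0+:5] = (word>>0) & 0x1f = 27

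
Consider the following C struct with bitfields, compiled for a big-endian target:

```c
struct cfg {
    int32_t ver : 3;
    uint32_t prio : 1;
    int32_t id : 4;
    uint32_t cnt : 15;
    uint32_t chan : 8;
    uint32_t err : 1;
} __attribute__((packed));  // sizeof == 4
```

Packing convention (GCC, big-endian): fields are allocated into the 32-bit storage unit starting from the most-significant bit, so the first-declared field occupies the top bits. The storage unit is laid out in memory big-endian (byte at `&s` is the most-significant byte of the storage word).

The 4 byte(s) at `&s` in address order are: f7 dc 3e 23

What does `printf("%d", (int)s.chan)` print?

[0]=0xf7 [1]=0xdc [2]=0x3e [3]=0x23 (big-endian) → word 0xf7dc3e23
ver:3 @ bit 29 → (0xf7dc3e23>>29)&0x7 = 0x7
prio:1 @ bit 28 → (0xf7dc3e23>>28)&0x1 = 0x1
id:4 @ bit 24 → (0xf7dc3e23>>24)&0xf = 0x7
cnt:15 @ bit 9 → (0xf7dc3e23>>9)&0x7fff = 0x6e1f
chan:8 @ bit 1 → (0xf7dc3e23>>1)&0xff = 0x11  ←
err:1 @ bit 0 → (0xf7dc3e23>>0)&0x1 = 0x1

17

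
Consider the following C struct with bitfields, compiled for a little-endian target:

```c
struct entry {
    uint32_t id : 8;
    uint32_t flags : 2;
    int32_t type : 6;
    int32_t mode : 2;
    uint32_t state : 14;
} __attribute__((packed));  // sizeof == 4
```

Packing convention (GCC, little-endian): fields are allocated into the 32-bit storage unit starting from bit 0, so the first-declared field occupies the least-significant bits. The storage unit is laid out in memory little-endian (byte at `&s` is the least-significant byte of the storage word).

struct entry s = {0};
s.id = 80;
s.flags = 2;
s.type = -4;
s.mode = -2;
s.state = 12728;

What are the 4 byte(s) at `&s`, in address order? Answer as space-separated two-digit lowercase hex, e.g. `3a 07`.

50 f2 e2 c6

id (8b) val=80 bits=0x50 at bit 0: 0x00000050
flags (2b) val=2 bits=0x2 at bit 8: 0x00000250
type (6b) val=-4 bits=0x3c at bit 10: 0x0000f250
mode (2b) val=-2 bits=0x2 at bit 16: 0x0002f250
state (14b) val=12728 bits=0x31b8 at bit 18: 0xc6e2f250
word = 0xc6e2f250 → little-endian bytes:
  [0]=0x50  [1]=0xf2  [2]=0xe2  [3]=0xc6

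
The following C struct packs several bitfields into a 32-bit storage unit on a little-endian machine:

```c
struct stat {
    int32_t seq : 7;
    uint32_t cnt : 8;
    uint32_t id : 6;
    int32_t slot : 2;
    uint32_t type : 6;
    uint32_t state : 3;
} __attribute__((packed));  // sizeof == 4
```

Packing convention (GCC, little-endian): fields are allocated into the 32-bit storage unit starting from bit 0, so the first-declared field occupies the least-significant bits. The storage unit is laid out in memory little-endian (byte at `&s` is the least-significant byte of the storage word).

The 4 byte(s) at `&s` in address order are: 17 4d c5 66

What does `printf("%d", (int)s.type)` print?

[0]=0x17 [1]=0x4d [2]=0xc5 [3]=0x66 (little-endian) → word 0x66c54d17
seq:7 @ bit 0 → (0x66c54d17>>0)&0x7f = 0x17
cnt:8 @ bit 7 → (0x66c54d17>>7)&0xff = 0x9a
id:6 @ bit 15 → (0x66c54d17>>15)&0x3f = 0xa
slot:2 @ bit 21 → (0x66c54d17>>21)&0x3 = 0x2
type:6 @ bit 23 → (0x66c54d17>>23)&0x3f = 0xd  ←
state:3 @ bit 29 → (0x66c54d17>>29)&0x7 = 0x3

13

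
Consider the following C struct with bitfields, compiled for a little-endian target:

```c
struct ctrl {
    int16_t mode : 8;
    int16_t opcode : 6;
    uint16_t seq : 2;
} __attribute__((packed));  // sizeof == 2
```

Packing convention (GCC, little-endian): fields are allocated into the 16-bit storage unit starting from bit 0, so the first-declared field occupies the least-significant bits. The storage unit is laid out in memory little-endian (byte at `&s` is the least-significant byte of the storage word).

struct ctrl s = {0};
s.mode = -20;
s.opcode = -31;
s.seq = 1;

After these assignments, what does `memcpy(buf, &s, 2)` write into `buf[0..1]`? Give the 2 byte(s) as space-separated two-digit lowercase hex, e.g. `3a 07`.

mode (8b) val=-20 bits=0xec at bit 0: 0x00ec
opcode (6b) val=-31 bits=0x21 at bit 8: 0x21ec
seq (2b) val=1 bits=0x1 at bit 14: 0x61ec
word = 0x61ec → little-endian bytes:
  [0]=0xec  [1]=0x61

ec 61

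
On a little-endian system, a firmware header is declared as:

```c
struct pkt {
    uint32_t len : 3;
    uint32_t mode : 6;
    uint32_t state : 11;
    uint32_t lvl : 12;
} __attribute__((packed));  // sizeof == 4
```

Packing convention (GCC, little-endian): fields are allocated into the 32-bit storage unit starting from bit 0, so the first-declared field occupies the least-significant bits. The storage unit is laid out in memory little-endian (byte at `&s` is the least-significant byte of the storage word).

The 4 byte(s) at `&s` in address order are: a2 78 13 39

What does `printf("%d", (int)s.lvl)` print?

913

[0]=0xa2 [1]=0x78 [2]=0x13 [3]=0x39 (little-endian) → word 0x391378a2
len:3 @ bit 0 → (0x391378a2>>0)&0x7 = 0x2
mode:6 @ bit 3 → (0x391378a2>>3)&0x3f = 0x14
state:11 @ bit 9 → (0x391378a2>>9)&0x7ff = 0x1bc
lvl:12 @ bit 20 → (0x391378a2>>20)&0xfff = 0x391  ←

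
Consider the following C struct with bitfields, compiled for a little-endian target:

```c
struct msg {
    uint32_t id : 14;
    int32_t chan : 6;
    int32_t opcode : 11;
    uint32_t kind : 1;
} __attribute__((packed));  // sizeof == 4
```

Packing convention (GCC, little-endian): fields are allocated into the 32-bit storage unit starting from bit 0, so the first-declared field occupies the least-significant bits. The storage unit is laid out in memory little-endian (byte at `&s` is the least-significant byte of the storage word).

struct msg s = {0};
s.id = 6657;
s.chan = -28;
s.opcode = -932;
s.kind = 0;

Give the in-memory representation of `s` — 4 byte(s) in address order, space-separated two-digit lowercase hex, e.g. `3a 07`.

[0+:14] id=6657 & 0x3fff = 0x1a01; word=0x00001a01
[14+:6] chan=-28 & 0x3f = 0x24; word=0x00091a01
[20+:11] opcode=-932 & 0x7ff = 0x45c; word=0x45c91a01
[31+:1] kind=0 & 0x1 = 0x0; word=0x45c91a01
word = 0x45c91a01 → little-endian bytes:
  [0]=0x01  [1]=0x1a  [2]=0xc9  [3]=0x45

01 1a c9 45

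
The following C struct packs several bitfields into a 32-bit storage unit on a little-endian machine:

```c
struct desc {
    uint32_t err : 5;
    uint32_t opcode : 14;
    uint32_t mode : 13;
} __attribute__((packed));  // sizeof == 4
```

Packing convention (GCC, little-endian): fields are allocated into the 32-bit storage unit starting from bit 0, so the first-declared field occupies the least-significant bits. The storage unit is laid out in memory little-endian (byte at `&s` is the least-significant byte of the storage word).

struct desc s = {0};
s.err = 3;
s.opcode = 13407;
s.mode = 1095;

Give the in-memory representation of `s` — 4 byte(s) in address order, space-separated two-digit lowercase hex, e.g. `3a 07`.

e3 8b 3e 22

err (5b) val=3 bits=0x3 at bit 0: 0x00000003
opcode (14b) val=13407 bits=0x345f at bit 5: 0x00068be3
mode (13b) val=1095 bits=0x447 at bit 19: 0x223e8be3
word = 0x223e8be3 → little-endian bytes:
  [0]=0xe3  [1]=0x8b  [2]=0x3e  [3]=0x22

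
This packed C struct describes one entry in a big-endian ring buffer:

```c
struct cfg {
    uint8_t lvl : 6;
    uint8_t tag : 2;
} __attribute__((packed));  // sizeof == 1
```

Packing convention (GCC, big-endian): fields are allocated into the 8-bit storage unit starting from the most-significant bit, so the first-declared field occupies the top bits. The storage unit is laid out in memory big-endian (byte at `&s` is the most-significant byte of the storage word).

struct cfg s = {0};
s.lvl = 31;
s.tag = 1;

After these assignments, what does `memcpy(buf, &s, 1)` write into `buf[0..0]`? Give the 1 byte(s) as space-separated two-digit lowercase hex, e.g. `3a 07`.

[2+:6] lvl=31 & 0x3f = 0x1f; word=0x7c
[0+:2] tag=1 & 0x3 = 0x1; word=0x7d
word = 0x7d → big-endian bytes:
  [0]=0x7d

7d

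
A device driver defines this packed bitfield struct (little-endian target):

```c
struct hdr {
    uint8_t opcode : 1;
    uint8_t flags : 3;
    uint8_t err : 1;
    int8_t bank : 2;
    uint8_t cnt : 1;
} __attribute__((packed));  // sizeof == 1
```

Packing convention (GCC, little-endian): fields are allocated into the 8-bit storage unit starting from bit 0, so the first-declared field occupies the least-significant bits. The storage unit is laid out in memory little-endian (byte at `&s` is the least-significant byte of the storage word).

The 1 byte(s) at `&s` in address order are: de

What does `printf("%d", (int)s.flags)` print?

[0]=0xde (little-endian) → word 0xde
opcode:1 @ bit 0 → (0xde>>0)&0x1 = 0x0
flags:3 @ bit 1 → (0xde>>1)&0x7 = 0x7  ←
err:1 @ bit 4 → (0xde>>4)&0x1 = 0x1
bank:2 @ bit 5 → (0xde>>5)&0x3 = 0x2
cnt:1 @ bit 7 → (0xde>>7)&0x1 = 0x1

7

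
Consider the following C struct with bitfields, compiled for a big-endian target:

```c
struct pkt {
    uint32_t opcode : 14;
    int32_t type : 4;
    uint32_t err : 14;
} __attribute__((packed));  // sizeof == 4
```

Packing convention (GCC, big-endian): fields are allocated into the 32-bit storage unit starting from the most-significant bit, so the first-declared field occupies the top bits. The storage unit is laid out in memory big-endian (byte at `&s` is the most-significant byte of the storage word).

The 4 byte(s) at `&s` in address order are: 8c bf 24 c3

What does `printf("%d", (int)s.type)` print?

[0]=0x8c [1]=0xbf [2]=0x24 [3]=0xc3 (big-endian) → word 0x8cbf24c3
opcode [18+:14] = (word>>18) & 0x3fff = 9007
type [14+:4] = (word>>14) & 0xf = 12  ←
err [0+:14] = (word>>0) & 0x3fff = 9411
type signed 4b, MSB=1: 12 - 16 = -4

-4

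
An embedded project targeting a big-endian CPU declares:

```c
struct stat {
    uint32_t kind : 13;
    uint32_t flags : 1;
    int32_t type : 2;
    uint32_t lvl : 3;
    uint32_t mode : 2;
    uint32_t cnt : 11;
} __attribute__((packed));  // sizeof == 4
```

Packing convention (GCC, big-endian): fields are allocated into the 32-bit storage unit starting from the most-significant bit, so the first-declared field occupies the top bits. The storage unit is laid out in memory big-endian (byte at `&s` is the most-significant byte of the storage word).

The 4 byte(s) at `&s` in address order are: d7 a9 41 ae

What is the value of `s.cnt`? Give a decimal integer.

[0]=0xd7 [1]=0xa9 [2]=0x41 [3]=0xae (big-endian) → word 0xd7a941ae
kind [19+:13] = (word>>19) & 0x1fff = 6901
flags [18+:1] = (word>>18) & 0x1 = 0
type [16+:2] = (word>>16) & 0x3 = 1
lvl [13+:3] = (word>>13) & 0x7 = 2
mode [11+:2] = (word>>11) & 0x3 = 0
cnt [0+:11] = (word>>0) & 0x7ff = 430  ←

430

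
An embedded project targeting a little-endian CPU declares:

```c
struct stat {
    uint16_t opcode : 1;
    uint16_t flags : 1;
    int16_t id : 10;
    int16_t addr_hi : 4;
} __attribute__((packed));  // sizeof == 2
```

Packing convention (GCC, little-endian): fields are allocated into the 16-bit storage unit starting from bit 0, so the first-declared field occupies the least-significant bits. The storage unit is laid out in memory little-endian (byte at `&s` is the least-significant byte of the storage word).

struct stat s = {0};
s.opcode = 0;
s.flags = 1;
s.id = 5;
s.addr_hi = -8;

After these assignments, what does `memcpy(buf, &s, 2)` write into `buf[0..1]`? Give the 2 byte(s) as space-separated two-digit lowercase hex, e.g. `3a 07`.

opcode:1 = 0 → 0x0 << 0 → word 0x0000
flags:1 = 1 → 0x1 << 1 → word 0x0002
id:10 = 5 → 0x5 << 2 → word 0x0016
addr_hi:4 = -8 → 0x8 << 12 → word 0x8016
word = 0x8016 → little-endian bytes:
  [0]=0x16  [1]=0x80

16 80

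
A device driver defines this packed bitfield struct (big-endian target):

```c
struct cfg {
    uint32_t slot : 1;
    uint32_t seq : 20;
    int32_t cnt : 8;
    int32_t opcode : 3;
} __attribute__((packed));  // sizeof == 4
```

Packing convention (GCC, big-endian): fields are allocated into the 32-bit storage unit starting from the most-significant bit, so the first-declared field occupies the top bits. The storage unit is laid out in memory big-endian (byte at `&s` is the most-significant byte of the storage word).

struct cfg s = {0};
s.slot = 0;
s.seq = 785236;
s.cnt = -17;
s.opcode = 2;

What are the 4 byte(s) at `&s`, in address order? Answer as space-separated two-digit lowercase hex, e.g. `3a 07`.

[31+:1] slot=0 & 0x1 = 0x0; word=0x00000000
[11+:20] seq=785236 & 0xfffff = 0xbfb54; word=0x5fdaa000
[3+:8] cnt=-17 & 0xff = 0xef; word=0x5fdaa778
[0+:3] opcode=2 & 0x7 = 0x2; word=0x5fdaa77a
word = 0x5fdaa77a → big-endian bytes:
  [0]=0x5f  [1]=0xda  [2]=0xa7  [3]=0x7a

5f da a7 7a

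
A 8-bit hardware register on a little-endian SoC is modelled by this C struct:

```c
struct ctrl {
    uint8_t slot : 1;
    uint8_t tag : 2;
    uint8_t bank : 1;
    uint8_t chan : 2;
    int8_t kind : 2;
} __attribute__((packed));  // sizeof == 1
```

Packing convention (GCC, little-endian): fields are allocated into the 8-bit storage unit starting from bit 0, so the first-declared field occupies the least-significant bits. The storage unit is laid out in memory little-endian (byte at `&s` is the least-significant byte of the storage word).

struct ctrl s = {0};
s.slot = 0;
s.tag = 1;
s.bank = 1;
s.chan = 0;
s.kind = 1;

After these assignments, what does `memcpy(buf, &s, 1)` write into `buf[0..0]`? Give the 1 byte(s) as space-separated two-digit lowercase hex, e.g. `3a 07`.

4a

slot (1b) val=0 bits=0x0 at bit 0: 0x00
tag (2b) val=1 bits=0x1 at bit 1: 0x02
bank (1b) val=1 bits=0x1 at bit 3: 0x0a
chan (2b) val=0 bits=0x0 at bit 4: 0x0a
kind (2b) val=1 bits=0x1 at bit 6: 0x4a
word = 0x4a → little-endian bytes:
  [0]=0x4a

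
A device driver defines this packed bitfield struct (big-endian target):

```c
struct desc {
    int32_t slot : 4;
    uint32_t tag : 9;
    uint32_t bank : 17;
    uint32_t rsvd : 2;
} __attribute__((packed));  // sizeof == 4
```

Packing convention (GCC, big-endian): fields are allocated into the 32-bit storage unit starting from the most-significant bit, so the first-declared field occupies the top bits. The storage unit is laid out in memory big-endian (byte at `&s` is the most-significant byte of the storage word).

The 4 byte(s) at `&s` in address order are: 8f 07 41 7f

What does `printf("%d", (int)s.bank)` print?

118879

[0]=0x8f [1]=0x07 [2]=0x41 [3]=0x7f (big-endian) → word 0x8f07417f
slot:4 @ bit 28 → (0x8f07417f>>28)&0xf = 0x8
tag:9 @ bit 19 → (0x8f07417f>>19)&0x1ff = 0x1e0
bank:17 @ bit 2 → (0x8f07417f>>2)&0x1ffff = 0x1d05f  ←
rsvd:2 @ bit 0 → (0x8f07417f>>0)&0x3 = 0x3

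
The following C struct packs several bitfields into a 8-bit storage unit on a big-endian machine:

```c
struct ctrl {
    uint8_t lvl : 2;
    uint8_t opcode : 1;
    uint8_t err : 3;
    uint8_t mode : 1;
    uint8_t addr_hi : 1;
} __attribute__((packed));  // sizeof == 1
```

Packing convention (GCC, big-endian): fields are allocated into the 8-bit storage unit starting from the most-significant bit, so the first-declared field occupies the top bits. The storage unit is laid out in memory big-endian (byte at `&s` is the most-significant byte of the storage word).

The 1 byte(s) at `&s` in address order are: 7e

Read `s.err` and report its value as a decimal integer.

7

[0]=0x7e (big-endian) → word 0x7e
lvl [6+:2] = (word>>6) & 0x3 = 1
opcode [5+:1] = (word>>5) & 0x1 = 1
err [2+:3] = (word>>2) & 0x7 = 7  ←
mode [1+:1] = (word>>1) & 0x1 = 1
addr_hi [0+:1] = (word>>0) & 0x1 = 0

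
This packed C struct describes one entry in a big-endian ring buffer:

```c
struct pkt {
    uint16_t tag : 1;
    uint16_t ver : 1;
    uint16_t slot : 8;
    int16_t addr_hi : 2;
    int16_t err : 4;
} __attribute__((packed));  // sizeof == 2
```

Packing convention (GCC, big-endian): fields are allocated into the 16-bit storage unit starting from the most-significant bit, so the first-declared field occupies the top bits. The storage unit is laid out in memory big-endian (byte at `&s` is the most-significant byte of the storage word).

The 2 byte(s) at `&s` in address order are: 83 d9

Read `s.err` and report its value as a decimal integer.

-7

[0]=0x83 [1]=0xd9 (big-endian) → word 0x83d9
tag [15+:1] = (word>>15) & 0x1 = 1
ver [14+:1] = (word>>14) & 0x1 = 0
slot [6+:8] = (word>>6) & 0xff = 15
addr_hi [4+:2] = (word>>4) & 0x3 = 1
err [0+:4] = (word>>0) & 0xf = 9  ←
err signed 4b, MSB=1: 9 - 16 = -7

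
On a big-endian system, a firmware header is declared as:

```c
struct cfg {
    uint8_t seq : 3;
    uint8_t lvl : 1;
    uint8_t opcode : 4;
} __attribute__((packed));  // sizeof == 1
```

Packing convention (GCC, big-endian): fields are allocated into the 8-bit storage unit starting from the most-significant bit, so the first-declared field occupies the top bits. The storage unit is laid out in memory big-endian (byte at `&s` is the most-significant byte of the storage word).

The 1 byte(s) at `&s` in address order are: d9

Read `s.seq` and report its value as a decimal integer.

6

[0]=0xd9 (big-endian) → word 0xd9
seq [5+:3] = (word>>5) & 0x7 = 6  ←
lvl [4+:1] = (word>>4) & 0x1 = 1
opcode [0+:4] = (word>>0) & 0xf = 9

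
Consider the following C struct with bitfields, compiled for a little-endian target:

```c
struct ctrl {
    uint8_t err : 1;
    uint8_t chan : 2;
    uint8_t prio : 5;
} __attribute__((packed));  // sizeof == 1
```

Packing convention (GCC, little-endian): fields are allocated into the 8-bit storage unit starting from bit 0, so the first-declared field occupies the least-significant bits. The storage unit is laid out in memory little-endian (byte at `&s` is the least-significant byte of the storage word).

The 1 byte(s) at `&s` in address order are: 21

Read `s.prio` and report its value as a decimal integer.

4

[0]=0x21 (little-endian) → word 0x21
err:1 @ bit 0 → (0x21>>0)&0x1 = 0x1
chan:2 @ bit 1 → (0x21>>1)&0x3 = 0x0
prio:5 @ bit 3 → (0x21>>3)&0x1f = 0x4  ←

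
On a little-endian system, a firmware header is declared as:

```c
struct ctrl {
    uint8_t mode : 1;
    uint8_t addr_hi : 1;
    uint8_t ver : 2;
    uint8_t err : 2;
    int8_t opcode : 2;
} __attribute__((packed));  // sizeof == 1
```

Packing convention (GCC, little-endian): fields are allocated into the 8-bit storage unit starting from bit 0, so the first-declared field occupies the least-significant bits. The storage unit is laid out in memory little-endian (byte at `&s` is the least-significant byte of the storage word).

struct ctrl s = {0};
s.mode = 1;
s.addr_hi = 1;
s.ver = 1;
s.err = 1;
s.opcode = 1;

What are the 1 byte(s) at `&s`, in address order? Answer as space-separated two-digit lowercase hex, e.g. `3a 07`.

57

mode:1 = 1 → 0x1 << 0 → word 0x01
addr_hi:1 = 1 → 0x1 << 1 → word 0x03
ver:2 = 1 → 0x1 << 2 → word 0x07
err:2 = 1 → 0x1 << 4 → word 0x17
opcode:2 = 1 → 0x1 << 6 → word 0x57
word = 0x57 → little-endian bytes:
  [0]=0x57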